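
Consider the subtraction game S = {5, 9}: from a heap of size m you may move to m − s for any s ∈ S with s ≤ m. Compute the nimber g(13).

2

Build the Grundy sequence with g(k) = mex{g(k−s) : s ∈ {5, 9}, s ≤ k}:
g(0) = mex{} = 0
g(1) = mex{} = 0
g(2) = mex{} = 0
g(3) = mex{} = 0
g(4) = mex{} = 0
g(5) = mex{0} = 1
g(6) = mex{0} = 1
g(7) = mex{0} = 1
g(8) = mex{0} = 1
g(9) = mex{0} = 1
g(10) = mex{0,1} = 2
g(11) = mex{0,1} = 2
g(12) = mex{0,1} = 2
g(13) = mex{0,1} = 2
So g(13) = 2.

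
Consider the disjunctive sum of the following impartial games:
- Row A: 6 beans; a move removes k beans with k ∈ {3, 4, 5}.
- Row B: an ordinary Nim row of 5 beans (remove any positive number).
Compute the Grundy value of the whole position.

Grundy values for row A (subtraction set {3, 4, 5}):
g(0) = mex{} = 0
g(1) = mex{} = 0
g(2) = mex{} = 0
g(3) = mex{0} = 1
g(4) = mex{0} = 1
g(5) = mex{0} = 1
g(6) = mex{0,1} = 2
So g(6) = 2.
Row B is a plain Nim row of size 5, so its Grundy value is 5.
By the Sprague-Grundy theorem, the Grundy value of a sum of independent games is the XOR of the component values.
Combined value = 2 ⊕ 5 = 7.

7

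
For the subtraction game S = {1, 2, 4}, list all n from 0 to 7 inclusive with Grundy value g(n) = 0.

0, 3, 6

Build the Grundy sequence with g(k) = mex{g(k−s) : s ∈ {1, 2, 4}, s ≤ k}:
g(0) = mex{} = 0
g(1) = mex{0} = 1
g(2) = mex{0,1} = 2
g(3) = mex{1,2} = 0
g(4) = mex{0,2} = 1
g(5) = mex{0,1} = 2
g(6) = mex{1,2} = 0
g(7) = mex{0,2} = 1
The P-positions (g = 0) in 0..7 are 0, 3, 6.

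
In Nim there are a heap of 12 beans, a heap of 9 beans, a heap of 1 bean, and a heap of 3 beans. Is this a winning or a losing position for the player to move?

Compute the nim-sum pairwise:
12 ^ 9 = 5
5 ^ 1 = 4
4 ^ 3 = 7
The nim-sum is 7 ≠ 0, so this is an N-position: the player to move can win.

Winning position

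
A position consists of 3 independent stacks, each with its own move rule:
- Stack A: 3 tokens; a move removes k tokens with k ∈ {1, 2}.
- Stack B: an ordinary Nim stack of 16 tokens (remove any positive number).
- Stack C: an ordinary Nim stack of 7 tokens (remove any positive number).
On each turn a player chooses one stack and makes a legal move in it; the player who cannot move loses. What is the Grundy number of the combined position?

23

Build the Grundy sequence for stack A with g(k) = mex{g(k−s) : s ∈ {1, 2}, s ≤ k}:
g(0) = mex{} = 0
g(1) = mex{0} = 1
g(2) = mex{0,1} = 2
g(3) = mex{1,2} = 0
So g(3) = 0.
Stack B is a plain Nim stack of size 16, so its Grundy value is 16.
Stack C is a plain Nim stack of size 7, so its Grundy value is 7.
By the Sprague-Grundy theorem, the Grundy value of a sum of independent games is the XOR of the component values.
Combined value = 0 XOR 16 XOR 7 = 23.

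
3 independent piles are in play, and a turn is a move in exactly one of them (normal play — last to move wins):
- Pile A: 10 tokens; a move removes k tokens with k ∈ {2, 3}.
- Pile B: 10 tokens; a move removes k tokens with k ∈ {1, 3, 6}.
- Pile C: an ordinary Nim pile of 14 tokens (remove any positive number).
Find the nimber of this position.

Grundy values for pile A (subtraction set {2, 3}):
k:     0  1  2  3  4  5  6  7  8  9 10
g(k):  0  0  1  1  2  0  0  1  1  2  0
So g(10) = 0.
Grundy values for pile B (subtraction set {1, 3, 6}):
k:     0  1  2  3  4  5  6  7  8  9 10
g(k):  0  1  0  1  0  1  2  3  2  0  1
So g(10) = 1.
Pile C is a plain Nim pile of size 14, so its Grundy value is 14.
The value of a disjunctive sum is the nim-sum of the parts.
Combined value = 0 ⊕ 1 ⊕ 14 = 15.

15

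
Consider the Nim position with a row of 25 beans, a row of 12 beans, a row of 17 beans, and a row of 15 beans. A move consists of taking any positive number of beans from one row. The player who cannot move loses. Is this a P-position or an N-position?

N-position

Nim-sum: 25 XOR 12 XOR 17 XOR 15 = 11.
The nim-sum is 11 ≠ 0, so this is an N-position: the player to move can win.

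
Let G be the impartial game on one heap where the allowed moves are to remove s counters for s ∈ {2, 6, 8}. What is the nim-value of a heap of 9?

2

Compute g(0), g(1), … for moves {2, 6, 8}:
g(0) = mex{} = 0
g(1) = mex{} = 0
g(2) = mex{0} = 1
g(3) = mex{0} = 1
g(4) = mex{1} = 0
g(5) = mex{1} = 0
g(6) = mex{0} = 1
g(7) = mex{0} = 1
g(8) = mex{0,1} = 2
g(9) = mex{0,1} = 2
So g(9) = 2.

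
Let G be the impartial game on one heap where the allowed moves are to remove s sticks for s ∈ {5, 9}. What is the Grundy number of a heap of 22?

Grundy values for subtraction set {5, 9}:
k:     0  1  2  3  4  5  6  7  8  9 10 11 12 13 14 15 16 17 18 19 20 21 22
g(k):  0  0  0  0  0  1  1  1  1  1  2  2  2  2  0  0  0  0  0  1  1  1  1
So g(22) = 1.

1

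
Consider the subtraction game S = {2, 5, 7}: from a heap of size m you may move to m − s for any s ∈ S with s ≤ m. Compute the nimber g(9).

Build the Grundy sequence with g(k) = mex{g(k−s) : s ∈ {2, 5, 7}, s ≤ k}:
g(0) = mex{} = 0
g(1) = mex{} = 0
g(2) = mex{0} = 1
g(3) = mex{0} = 1
g(4) = mex{1} = 0
g(5) = mex{0,1} = 2
g(6) = mex{0} = 1
g(7) = mex{0,1,2} = 3
g(8) = mex{0,1} = 2
g(9) = mex{0,1,3} = 2
So g(9) = 2.

2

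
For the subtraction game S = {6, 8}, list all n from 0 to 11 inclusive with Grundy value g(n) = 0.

0, 1, 2, 3, 4, 5

Compute g(0), g(1), … for moves {6, 8}:
g(0) = mex{} = 0
g(1) = mex{} = 0
g(2) = mex{} = 0
g(3) = mex{} = 0
g(4) = mex{} = 0
g(5) = mex{} = 0
g(6) = mex{0} = 1
g(7) = mex{0} = 1
g(8) = mex{0} = 1
g(9) = mex{0} = 1
g(10) = mex{0} = 1
g(11) = mex{0} = 1
The P-positions (g = 0) in 0..11 are 0, 1, 2, 3, 4, 5.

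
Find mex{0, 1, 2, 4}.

3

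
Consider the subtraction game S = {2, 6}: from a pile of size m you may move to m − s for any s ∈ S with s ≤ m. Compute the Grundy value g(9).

0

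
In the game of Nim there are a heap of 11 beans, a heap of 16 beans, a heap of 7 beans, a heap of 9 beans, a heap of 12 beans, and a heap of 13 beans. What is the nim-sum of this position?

20

Write each in binary and XOR column by column:
  01011  (11)
  10000  (16)
  00111  (7)
  01001  (9)
  01100  (12)
  01101  (13)
  -----
  10100  (20)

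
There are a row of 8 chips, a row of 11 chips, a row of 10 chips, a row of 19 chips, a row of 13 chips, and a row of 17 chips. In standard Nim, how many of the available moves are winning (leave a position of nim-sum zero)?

Compute the nim-sum pairwise:
8 ⊕ 11 = 3
3 ⊕ 10 = 9
9 ⊕ 19 = 26
26 ⊕ 13 = 23
23 ⊕ 17 = 6
The overall nim-sum is X = 6. A row of size p has a winning move iff p XOR X < p (reduce it to p XOR X).
  8: 8 XOR 6 = 14 ≥ 8 — no move.
  11: 11 XOR 6 = 13 ≥ 11 — no move.
  10: 10 XOR 6 = 12 ≥ 10 — no move.
  19: 19 XOR 6 = 21 ≥ 19 — no move.
  13: 13 XOR 6 = 11 < 13 — winning move (to 11).
  17: 17 XOR 6 = 23 ≥ 17 — no move.
That gives 1 winning move.

1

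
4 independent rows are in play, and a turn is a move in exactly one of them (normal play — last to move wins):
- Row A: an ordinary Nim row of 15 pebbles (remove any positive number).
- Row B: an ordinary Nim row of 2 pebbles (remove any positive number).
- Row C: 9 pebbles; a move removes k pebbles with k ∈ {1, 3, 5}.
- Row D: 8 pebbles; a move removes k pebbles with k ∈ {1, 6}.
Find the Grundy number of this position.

Row A is a plain Nim row of size 15, so its Grundy value is 15.
Row B is a plain Nim row of size 2, so its Grundy value is 2.
Grundy values for row C (subtraction set {1, 3, 5}):
k:     0  1  2  3  4  5  6  7  8  9
g(k):  0  1  0  1  0  1  0  1  0  1
So g(9) = 1.
Build the Grundy sequence for row D with g(k) = mex{g(k−s) : s ∈ {1, 6}, s ≤ k}:
g(0) = mex{} = 0
g(1) = mex{0} = 1
g(2) = mex{1} = 0
g(3) = mex{0} = 1
g(4) = mex{1} = 0
g(5) = mex{0} = 1
g(6) = mex{0,1} = 2
g(7) = mex{1,2} = 0
g(8) = mex{0} = 1
So g(8) = 1.
By the Sprague-Grundy theorem, the Grundy value of a sum of independent games is the XOR of the component values.
Combined value = 15 ⊕ 2 ⊕ 1 ⊕ 1 = 13.

13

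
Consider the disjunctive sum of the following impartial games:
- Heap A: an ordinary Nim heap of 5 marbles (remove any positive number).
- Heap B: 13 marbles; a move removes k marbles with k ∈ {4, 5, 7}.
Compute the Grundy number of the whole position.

Heap A is a plain Nim heap of size 5, so its Grundy value is 5.
Grundy values for heap B (subtraction set {4, 5, 7}):
k:     0  1  2  3  4  5  6  7  8  9 10 11 12 13
g(k):  0  0  0  0  1  1  1  1  2  2  2  0  0  0
So g(13) = 0.
The value of a disjunctive sum is the nim-sum of the parts.
Combined value = 5 ⊕ 0 = 5.

5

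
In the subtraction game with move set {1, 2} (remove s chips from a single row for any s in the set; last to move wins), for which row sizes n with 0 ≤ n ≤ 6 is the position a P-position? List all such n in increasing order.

0, 3, 6

Build the Grundy sequence with g(k) = mex{g(k−s) : s ∈ {1, 2}, s ≤ k}:
k:     0  1  2  3  4  5  6
g(k):  0  1  2  0  1  2  0
The P-positions (g = 0) in 0..6 are 0, 3, 6.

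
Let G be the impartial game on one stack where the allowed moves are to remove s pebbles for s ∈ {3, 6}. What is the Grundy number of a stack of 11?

0

Build the Grundy sequence with g(k) = mex{g(k−s) : s ∈ {3, 6}, s ≤ k}:
k:     0  1  2  3  4  5  6  7  8  9 10 11
g(k):  0  0  0  1  1  1  2  2  2  0  0  0
So g(11) = 0.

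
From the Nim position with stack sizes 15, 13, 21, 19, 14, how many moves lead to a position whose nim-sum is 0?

In binary:
  01111  (15)
  01101  (13)
  10101  (21)
  10011  (19)
  01110  (14)
  -----
  01010  (10)
The overall nim-sum is X = 10. A stack of size p has a winning move iff p XOR X < p (reduce it to p XOR X).
  15: 15 XOR 10 = 5 < 15 — winning move (to 5).
  13: 13 XOR 10 = 7 < 13 — winning move (to 7).
  21: 21 XOR 10 = 31 ≥ 21 — no move.
  19: 19 XOR 10 = 25 ≥ 19 — no move.
  14: 14 XOR 10 = 4 < 14 — winning move (to 4).
That gives 3 winning moves.

3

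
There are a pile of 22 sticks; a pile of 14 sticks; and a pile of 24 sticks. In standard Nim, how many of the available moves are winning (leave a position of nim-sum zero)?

0

Compute the nim-sum pairwise:
22 ⊕ 14 = 24
24 ⊕ 24 = 0
The nim-sum is already 0, so every move leaves a nonzero nim-sum — there are no winning moves.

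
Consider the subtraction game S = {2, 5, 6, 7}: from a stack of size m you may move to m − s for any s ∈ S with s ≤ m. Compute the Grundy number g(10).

Compute g(0), g(1), … for moves {2, 5, 6, 7}:
g(0) = mex{} = 0
g(1) = mex{} = 0
g(2) = mex{0} = 1
g(3) = mex{0} = 1
g(4) = mex{1} = 0
g(5) = mex{0,1} = 2
g(6) = mex{0} = 1
g(7) = mex{0,1,2} = 3
g(8) = mex{0,1} = 2
g(9) = mex{0,1,3} = 2
g(10) = mex{0,1,2} = 3
So g(10) = 3.

3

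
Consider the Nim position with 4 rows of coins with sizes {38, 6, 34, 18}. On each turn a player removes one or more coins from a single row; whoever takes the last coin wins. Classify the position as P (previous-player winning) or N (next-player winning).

N-position

In binary:
  100110  (38)
  000110  (6)
  100010  (34)
  010010  (18)
  ------
  010000  (16)
The nim-sum is 16 ≠ 0, so this is an N-position: the player to move can win.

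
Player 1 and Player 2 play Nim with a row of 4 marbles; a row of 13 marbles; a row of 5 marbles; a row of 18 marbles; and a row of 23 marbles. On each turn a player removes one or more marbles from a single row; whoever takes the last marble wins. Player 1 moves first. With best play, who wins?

Player 1 wins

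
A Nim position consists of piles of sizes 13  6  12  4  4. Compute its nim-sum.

7

In binary:
  1101  (13)
  0110  (6)
  1100  (12)
  0100  (4)
  0100  (4)
  ----
  0111  (7)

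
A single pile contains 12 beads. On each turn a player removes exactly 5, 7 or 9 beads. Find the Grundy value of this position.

Build the Grundy sequence with g(k) = mex{g(k−s) : s ∈ {5, 7, 9}, s ≤ k}:
k:     0  1  2  3  4  5  6  7  8  9 10 11 12
g(k):  0  0  0  0  0  1  1  1  1  1  2  2  2
So g(12) = 2.

2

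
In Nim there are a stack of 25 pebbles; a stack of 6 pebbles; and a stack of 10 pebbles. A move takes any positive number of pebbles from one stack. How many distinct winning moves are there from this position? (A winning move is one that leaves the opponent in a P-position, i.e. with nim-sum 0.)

Nim-sum: 25 XOR 6 XOR 10 = 21.
The overall nim-sum is X = 21. A stack of size p has a winning move iff p XOR X < p (reduce it to p XOR X).
  25: 25 XOR 21 = 12 < 25 — winning move (to 12).
  6: 6 XOR 21 = 19 ≥ 6 — no move.
  10: 10 XOR 21 = 31 ≥ 10 — no move.
That gives 1 winning move.

1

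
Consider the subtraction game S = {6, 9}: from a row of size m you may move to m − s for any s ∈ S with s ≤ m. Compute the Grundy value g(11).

Build the Grundy sequence with g(k) = mex{g(k−s) : s ∈ {6, 9}, s ≤ k}:
k:     0  1  2  3  4  5  6  7  8  9 10 11
g(k):  0  0  0  0  0  0  1  1  1  1  1  1
So g(11) = 1.

1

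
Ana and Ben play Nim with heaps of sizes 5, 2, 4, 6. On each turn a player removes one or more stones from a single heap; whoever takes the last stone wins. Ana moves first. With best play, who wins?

Compute the nim-sum pairwise:
5 XOR 2 = 7
7 XOR 4 = 3
3 XOR 6 = 5
The nim-sum is 5 ≠ 0, so this is an N-position: the player to move can win; Ana has a winning move.

Ana wins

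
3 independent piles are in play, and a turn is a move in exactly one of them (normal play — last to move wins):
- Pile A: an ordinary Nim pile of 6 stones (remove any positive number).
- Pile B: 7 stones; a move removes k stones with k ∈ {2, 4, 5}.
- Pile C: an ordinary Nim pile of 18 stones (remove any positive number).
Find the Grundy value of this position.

Pile A is a plain Nim pile of size 6, so its Grundy value is 6.
Grundy values for pile B (subtraction set {2, 4, 5}):
k:     0  1  2  3  4  5  6  7
g(k):  0  0  1  1  2  2  3  0
So g(7) = 0.
Pile C is a plain Nim pile of size 18, so its Grundy value is 18.
The value of a disjunctive sum is the nim-sum of the parts.
Combined value = 6 XOR 0 XOR 18 = 20.

20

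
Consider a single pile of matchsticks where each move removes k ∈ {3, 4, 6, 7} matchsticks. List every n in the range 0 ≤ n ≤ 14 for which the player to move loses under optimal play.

0, 1, 2, 10, 11, 12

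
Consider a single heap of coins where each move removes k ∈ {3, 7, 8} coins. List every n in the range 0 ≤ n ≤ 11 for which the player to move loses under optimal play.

0, 1, 2, 6, 11

Compute g(0), g(1), … for moves {3, 7, 8}:
k:     0  1  2  3  4  5  6  7  8  9 10 11
g(k):  0  0  0  1  1  1  0  2  2  1  3  0
The P-positions (g = 0) in 0..11 are 0, 1, 2, 6, 11.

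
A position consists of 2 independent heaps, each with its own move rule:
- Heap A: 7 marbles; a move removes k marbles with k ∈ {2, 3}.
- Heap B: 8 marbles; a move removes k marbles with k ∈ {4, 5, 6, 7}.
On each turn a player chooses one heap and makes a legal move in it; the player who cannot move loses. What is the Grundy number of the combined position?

3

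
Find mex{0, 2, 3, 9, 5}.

1

0 is in the set but 1 is not, so the mex is 1.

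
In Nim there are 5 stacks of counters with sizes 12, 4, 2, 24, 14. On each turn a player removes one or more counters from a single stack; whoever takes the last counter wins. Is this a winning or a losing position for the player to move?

Winning position

Nim-sum: 12 ⊕ 4 ⊕ 2 ⊕ 24 ⊕ 14 = 28.
The nim-sum is 28 ≠ 0, so this is an N-position: the player to move can win.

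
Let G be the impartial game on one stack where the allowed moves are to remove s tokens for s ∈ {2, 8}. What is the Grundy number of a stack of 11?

0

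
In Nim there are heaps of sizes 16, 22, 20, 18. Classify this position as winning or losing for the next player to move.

Losing position

In binary:
  10000  (16)
  10110  (22)
  10100  (20)
  10010  (18)
  -----
  00000  (0)
The nim-sum is 0, so this is a P-position: the player to move is in a losing position under optimal play.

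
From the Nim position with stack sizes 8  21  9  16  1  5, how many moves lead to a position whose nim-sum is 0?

0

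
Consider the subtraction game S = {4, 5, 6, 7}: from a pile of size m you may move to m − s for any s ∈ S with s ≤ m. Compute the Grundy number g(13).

0

Grundy values for subtraction set {4, 5, 6, 7}:
g(0) = mex{} = 0
g(1) = mex{} = 0
g(2) = mex{} = 0
g(3) = mex{} = 0
g(4) = mex{0} = 1
g(5) = mex{0} = 1
g(6) = mex{0} = 1
g(7) = mex{0} = 1
g(8) = mex{0,1} = 2
g(9) = mex{0,1} = 2
g(10) = mex{0,1} = 2
g(11) = mex{1} = 0
g(12) = mex{1,2} = 0
g(13) = mex{1,2} = 0
So g(13) = 0.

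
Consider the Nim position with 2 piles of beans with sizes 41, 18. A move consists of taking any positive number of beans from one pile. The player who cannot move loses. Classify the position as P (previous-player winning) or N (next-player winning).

N-position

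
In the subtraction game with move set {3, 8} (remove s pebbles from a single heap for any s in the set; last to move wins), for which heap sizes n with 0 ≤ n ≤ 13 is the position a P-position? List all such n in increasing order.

Grundy values for subtraction set {3, 8}:
k:     0  1  2  3  4  5  6  7  8  9 10 11 12 13
g(k):  0  0  0  1  1  1  0  0  2  1  1  0  0  0
The P-positions (g = 0) in 0..13 are 0, 1, 2, 6, 7, 11, 12, 13.

0, 1, 2, 6, 7, 11, 12, 13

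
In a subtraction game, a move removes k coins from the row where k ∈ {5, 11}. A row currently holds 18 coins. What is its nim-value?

0

Build the Grundy sequence with g(k) = mex{g(k−s) : s ∈ {5, 11}, s ≤ k}:
k:     0  1  2  3  4  5  6  7  8  9 10 11 12 13 14 15 16 17 18
g(k):  0  0  0  0  0  1  1  1  1  1  0  2  2  2  2  1  0  0  0
So g(18) = 0.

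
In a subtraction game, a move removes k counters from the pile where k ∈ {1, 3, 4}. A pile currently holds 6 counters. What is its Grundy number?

2

Grundy values for subtraction set {1, 3, 4}:
k:     0  1  2  3  4  5  6
g(k):  0  1  0  1  2  3  2
So g(6) = 2.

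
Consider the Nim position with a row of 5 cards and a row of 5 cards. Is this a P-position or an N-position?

Bitwise XOR of the heap sizes:
  101  (5)
  101  (5)
  ---
  000  (0)
The nim-sum is 0, so this is a P-position: the player to move is in a losing position under optimal play.

P-position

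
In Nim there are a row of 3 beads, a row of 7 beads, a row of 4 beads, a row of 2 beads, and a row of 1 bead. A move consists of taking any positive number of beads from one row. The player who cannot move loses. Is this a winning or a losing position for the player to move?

Compute the nim-sum pairwise:
3 ^ 7 = 4
4 ^ 4 = 0
0 ^ 2 = 2
2 ^ 1 = 3
The nim-sum is 3 ≠ 0, so this is an N-position: the player to move can win.

Winning position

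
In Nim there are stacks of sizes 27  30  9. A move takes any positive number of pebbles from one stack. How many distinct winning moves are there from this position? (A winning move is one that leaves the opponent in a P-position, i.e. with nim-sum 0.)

Nim-sum: 27 ⊕ 30 ⊕ 9 = 12.
The overall nim-sum is X = 12. A stack of size p has a winning move iff p XOR X < p (reduce it to p XOR X).
  27: 27 XOR 12 = 23 < 27 — winning move (to 23).
  30: 30 XOR 12 = 18 < 30 — winning move (to 18).
  9: 9 XOR 12 = 5 < 9 — winning move (to 5).
That gives 3 winning moves.

3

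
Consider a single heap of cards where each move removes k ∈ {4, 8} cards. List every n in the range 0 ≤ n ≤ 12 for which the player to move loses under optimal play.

0, 1, 2, 3, 12

Build the Grundy sequence with g(k) = mex{g(k−s) : s ∈ {4, 8}, s ≤ k}:
k:     0  1  2  3  4  5  6  7  8  9 10 11 12
g(k):  0  0  0  0  1  1  1  1  2  2  2  2  0
The P-positions (g = 0) in 0..12 are 0, 1, 2, 3, 12.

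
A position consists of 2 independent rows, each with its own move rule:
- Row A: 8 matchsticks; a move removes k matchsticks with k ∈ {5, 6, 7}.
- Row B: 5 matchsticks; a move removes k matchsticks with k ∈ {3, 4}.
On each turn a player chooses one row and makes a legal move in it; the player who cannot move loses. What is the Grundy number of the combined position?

For row A, compute g(0), g(1), … with moves {5, 6, 7}:
k:     0  1  2  3  4  5  6  7  8
g(k):  0  0  0  0  0  1  1  1  1
So g(8) = 1.
For row B, compute g(0), g(1), … with moves {3, 4}:
k:     0  1  2  3  4  5
g(k):  0  0  0  1  1  1
So g(5) = 1.
By the Sprague-Grundy theorem, the Grundy value of a sum of independent games is the XOR of the component values.
Combined value = 1 ⊕ 1 = 0.

0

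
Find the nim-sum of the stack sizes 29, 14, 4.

23

Compute the nim-sum pairwise:
29 ^ 14 = 19
19 ^ 4 = 23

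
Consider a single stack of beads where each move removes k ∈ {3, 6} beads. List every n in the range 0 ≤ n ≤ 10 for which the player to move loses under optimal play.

0, 1, 2, 9, 10

Build the Grundy sequence with g(k) = mex{g(k−s) : s ∈ {3, 6}, s ≤ k}:
k:     0  1  2  3  4  5  6  7  8  9 10
g(k):  0  0  0  1  1  1  2  2  2  0  0
The P-positions (g = 0) in 0..10 are 0, 1, 2, 9, 10.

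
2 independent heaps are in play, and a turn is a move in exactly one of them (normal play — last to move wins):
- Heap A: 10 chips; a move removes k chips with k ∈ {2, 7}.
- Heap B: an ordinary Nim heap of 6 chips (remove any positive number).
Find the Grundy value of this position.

6

Build the Grundy sequence for heap A with g(k) = mex{g(k−s) : s ∈ {2, 7}, s ≤ k}:
k:     0  1  2  3  4  5  6  7  8  9 10
g(k):  0  0  1  1  0  0  1  1  2  0  0
So g(10) = 0.
Heap B is a plain Nim heap of size 6, so its Grundy value is 6.
By the Sprague-Grundy theorem, the Grundy value of a sum of independent games is the XOR of the component values.
Combined value = 0 XOR 6 = 6.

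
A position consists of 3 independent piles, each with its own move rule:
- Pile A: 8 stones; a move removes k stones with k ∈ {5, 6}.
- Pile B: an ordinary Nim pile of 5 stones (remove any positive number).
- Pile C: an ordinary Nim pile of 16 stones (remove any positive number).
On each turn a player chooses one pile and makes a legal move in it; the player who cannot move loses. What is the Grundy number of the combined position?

20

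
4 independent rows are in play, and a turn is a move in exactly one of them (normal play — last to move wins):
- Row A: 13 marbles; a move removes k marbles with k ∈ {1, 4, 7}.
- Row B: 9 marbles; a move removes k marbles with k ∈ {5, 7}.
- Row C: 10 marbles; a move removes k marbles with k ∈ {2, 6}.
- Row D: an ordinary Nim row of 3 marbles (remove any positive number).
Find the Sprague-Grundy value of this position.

For row A, compute g(0), g(1), … with moves {1, 4, 7}:
g(0) = mex{} = 0
g(1) = mex{0} = 1
g(2) = mex{1} = 0
g(3) = mex{0} = 1
g(4) = mex{0,1} = 2
g(5) = mex{1,2} = 0
g(6) = mex{0} = 1
g(7) = mex{0,1} = 2
g(8) = mex{1,2} = 0
g(9) = mex{0} = 1
g(10) = mex{1} = 0
g(11) = mex{0,2} = 1
g(12) = mex{0,1} = 2
g(13) = mex{1,2} = 0
So g(13) = 0.
Grundy values for row B (subtraction set {5, 7}):
k:     0  1  2  3  4  5  6  7  8  9
g(k):  0  0  0  0  0  1  1  1  1  1
So g(9) = 1.
Build the Grundy sequence for row C with g(k) = mex{g(k−s) : s ∈ {2, 6}, s ≤ k}:
g(0) = mex{} = 0
g(1) = mex{} = 0
g(2) = mex{0} = 1
g(3) = mex{0} = 1
g(4) = mex{1} = 0
g(5) = mex{1} = 0
g(6) = mex{0} = 1
g(7) = mex{0} = 1
g(8) = mex{1} = 0
g(9) = mex{1} = 0
g(10) = mex{0} = 1
So g(10) = 1.
Row D is a plain Nim row of size 3, so its Grundy value is 3.
The value of a disjunctive sum is the nim-sum of the parts.
Combined value = 0 XOR 1 XOR 1 XOR 3 = 3.

3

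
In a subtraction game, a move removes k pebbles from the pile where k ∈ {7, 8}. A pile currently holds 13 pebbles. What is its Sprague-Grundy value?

1

Compute g(0), g(1), … for moves {7, 8}:
g(0) = mex{} = 0
g(1) = mex{} = 0
g(2) = mex{} = 0
g(3) = mex{} = 0
g(4) = mex{} = 0
g(5) = mex{} = 0
g(6) = mex{} = 0
g(7) = mex{0} = 1
g(8) = mex{0} = 1
g(9) = mex{0} = 1
g(10) = mex{0} = 1
g(11) = mex{0} = 1
g(12) = mex{0} = 1
g(13) = mex{0} = 1
So g(13) = 1.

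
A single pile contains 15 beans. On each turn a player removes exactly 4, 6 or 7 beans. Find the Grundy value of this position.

Compute g(0), g(1), … for moves {4, 6, 7}:
k:     0  1  2  3  4  5  6  7  8  9 10 11 12 13 14 15
g(k):  0  0  0  0  1  1  1  1  2  2  2  0  0  0  0  1
So g(15) = 1.

1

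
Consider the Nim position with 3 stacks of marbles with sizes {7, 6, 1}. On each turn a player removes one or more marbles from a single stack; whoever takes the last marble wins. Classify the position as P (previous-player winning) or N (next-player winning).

Write each in binary and XOR column by column:
  111  (7)
  110  (6)
  001  (1)
  ---
  000  (0)
The nim-sum is 0, so this is a P-position: the player to move is in a losing position under optimal play.

P-position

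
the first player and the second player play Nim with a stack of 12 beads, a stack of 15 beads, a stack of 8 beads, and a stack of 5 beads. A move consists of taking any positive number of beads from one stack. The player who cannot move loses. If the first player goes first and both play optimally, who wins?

Bitwise XOR of the heap sizes:
  1100  (12)
  1111  (15)
  1000  (8)
  0101  (5)
  ----
  1110  (14)
The nim-sum is 14 ≠ 0, so this is an N-position: the player to move can win; the first player has a winning move.

the first player wins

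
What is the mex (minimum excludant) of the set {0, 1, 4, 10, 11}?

The values 0, 1 are all present; 2 is the first non-negative integer missing from the set.

2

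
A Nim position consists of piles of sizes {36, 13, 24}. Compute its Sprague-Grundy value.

49

Compute the nim-sum pairwise:
36 ⊕ 13 = 41
41 ⊕ 24 = 49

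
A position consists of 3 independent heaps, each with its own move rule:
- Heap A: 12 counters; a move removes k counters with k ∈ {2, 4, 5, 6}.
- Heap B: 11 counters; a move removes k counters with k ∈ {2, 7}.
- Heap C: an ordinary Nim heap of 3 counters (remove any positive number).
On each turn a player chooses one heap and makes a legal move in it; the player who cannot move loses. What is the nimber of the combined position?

0

For heap A, compute g(0), g(1), … with moves {2, 4, 5, 6}:
k:     0  1  2  3  4  5  6  7  8  9 10 11 12
g(k):  0  0  1  1  2  2  3  3  0  0  1  1  2
So g(12) = 2.
Build the Grundy sequence for heap B with g(k) = mex{g(k−s) : s ∈ {2, 7}, s ≤ k}:
k:     0  1  2  3  4  5  6  7  8  9 10 11
g(k):  0  0  1  1  0  0  1  1  2  0  0  1
So g(11) = 1.
Heap C is a plain Nim heap of size 3, so its Grundy value is 3.
By the Sprague-Grundy theorem, the Grundy value of a sum of independent games is the XOR of the component values.
Combined value = 2 XOR 1 XOR 3 = 0.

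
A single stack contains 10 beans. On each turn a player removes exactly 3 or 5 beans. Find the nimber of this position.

0

Grundy values for subtraction set {3, 5}:
k:     0  1  2  3  4  5  6  7  8  9 10
g(k):  0  0  0  1  1  1  2  2  0  0  0
So g(10) = 0.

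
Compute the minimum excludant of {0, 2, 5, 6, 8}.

1

0 is in the set but 1 is not, so the mex is 1.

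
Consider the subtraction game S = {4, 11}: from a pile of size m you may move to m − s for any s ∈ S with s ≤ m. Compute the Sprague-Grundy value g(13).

1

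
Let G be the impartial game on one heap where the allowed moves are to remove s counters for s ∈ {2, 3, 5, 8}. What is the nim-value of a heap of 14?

2

Grundy values for subtraction set {2, 3, 5, 8}:
g(0) = mex{} = 0
g(1) = mex{} = 0
g(2) = mex{0} = 1
g(3) = mex{0} = 1
g(4) = mex{0,1} = 2
g(5) = mex{0,1} = 2
g(6) = mex{0,1,2} = 3
g(7) = mex{1,2} = 0
g(8) = mex{0,1,2,3} = 4
g(9) = mex{0,2,3} = 1
g(10) = mex{0,1,2,4} = 3
g(11) = mex{1,3,4} = 0
g(12) = mex{0,1,2,3} = 4
g(13) = mex{0,2,3,4} = 1
g(14) = mex{0,1,3,4} = 2
So g(14) = 2.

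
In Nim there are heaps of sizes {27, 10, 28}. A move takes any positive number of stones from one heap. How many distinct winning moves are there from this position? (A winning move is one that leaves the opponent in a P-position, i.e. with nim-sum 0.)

3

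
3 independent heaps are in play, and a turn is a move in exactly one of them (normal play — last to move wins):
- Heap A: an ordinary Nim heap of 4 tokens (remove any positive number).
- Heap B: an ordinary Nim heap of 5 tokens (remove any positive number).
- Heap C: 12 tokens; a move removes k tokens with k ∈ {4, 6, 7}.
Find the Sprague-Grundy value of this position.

1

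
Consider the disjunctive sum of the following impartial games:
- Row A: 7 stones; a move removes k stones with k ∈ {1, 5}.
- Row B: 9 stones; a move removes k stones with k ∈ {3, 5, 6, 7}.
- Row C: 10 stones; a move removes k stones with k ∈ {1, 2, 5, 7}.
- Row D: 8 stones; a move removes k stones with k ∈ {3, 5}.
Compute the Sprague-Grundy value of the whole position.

3

Grundy values for row A (subtraction set {1, 5}):
g(0) = mex{} = 0
g(1) = mex{0} = 1
g(2) = mex{1} = 0
g(3) = mex{0} = 1
g(4) = mex{1} = 0
g(5) = mex{0} = 1
g(6) = mex{1} = 0
g(7) = mex{0} = 1
So g(7) = 1.
For row B, compute g(0), g(1), … with moves {3, 5, 6, 7}:
g(0) = mex{} = 0
g(1) = mex{} = 0
g(2) = mex{} = 0
g(3) = mex{0} = 1
g(4) = mex{0} = 1
g(5) = mex{0} = 1
g(6) = mex{0,1} = 2
g(7) = mex{0,1} = 2
g(8) = mex{0,1} = 2
g(9) = mex{0,1,2} = 3
So g(9) = 3.
For row C, compute g(0), g(1), … with moves {1, 2, 5, 7}:
g(0) = mex{} = 0
g(1) = mex{0} = 1
g(2) = mex{0,1} = 2
g(3) = mex{1,2} = 0
g(4) = mex{0,2} = 1
g(5) = mex{0,1} = 2
g(6) = mex{1,2} = 0
g(7) = mex{0,2} = 1
g(8) = mex{0,1} = 2
g(9) = mex{1,2} = 0
g(10) = mex{0,2} = 1
So g(10) = 1.
Build the Grundy sequence for row D with g(k) = mex{g(k−s) : s ∈ {3, 5}, s ≤ k}:
g(0) = mex{} = 0
g(1) = mex{} = 0
g(2) = mex{} = 0
g(3) = mex{0} = 1
g(4) = mex{0} = 1
g(5) = mex{0} = 1
g(6) = mex{0,1} = 2
g(7) = mex{0,1} = 2
g(8) = mex{1} = 0
So g(8) = 0.
The value of a disjunctive sum is the nim-sum of the parts.
Combined value = 1 XOR 3 XOR 1 XOR 0 = 3.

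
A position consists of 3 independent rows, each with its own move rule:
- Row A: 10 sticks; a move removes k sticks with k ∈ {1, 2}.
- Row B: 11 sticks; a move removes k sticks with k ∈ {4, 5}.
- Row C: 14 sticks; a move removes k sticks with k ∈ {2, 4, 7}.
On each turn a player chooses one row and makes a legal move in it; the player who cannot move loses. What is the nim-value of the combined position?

0

For row A, compute g(0), g(1), … with moves {1, 2}:
k:     0  1  2  3  4  5  6  7  8  9 10
g(k):  0  1  2  0  1  2  0  1  2  0  1
So g(10) = 1.
Build the Grundy sequence for row B with g(k) = mex{g(k−s) : s ∈ {4, 5}, s ≤ k}:
k:     0  1  2  3  4  5  6  7  8  9 10 11
g(k):  0  0  0  0  1  1  1  1  2  0  0  0
So g(11) = 0.
For row C, compute g(0), g(1), … with moves {2, 4, 7}:
g(0) = mex{} = 0
g(1) = mex{} = 0
g(2) = mex{0} = 1
g(3) = mex{0} = 1
g(4) = mex{0,1} = 2
g(5) = mex{0,1} = 2
g(6) = mex{1,2} = 0
g(7) = mex{0,1,2} = 3
g(8) = mex{0,2} = 1
g(9) = mex{1,2,3} = 0
g(10) = mex{0,1} = 2
g(11) = mex{0,2,3} = 1
g(12) = mex{1,2} = 0
g(13) = mex{0,1} = 2
g(14) = mex{0,2,3} = 1
So g(14) = 1.
By the Sprague-Grundy theorem, the Grundy value of a sum of independent games is the XOR of the component values.
Combined value = 1 ⊕ 0 ⊕ 1 = 0.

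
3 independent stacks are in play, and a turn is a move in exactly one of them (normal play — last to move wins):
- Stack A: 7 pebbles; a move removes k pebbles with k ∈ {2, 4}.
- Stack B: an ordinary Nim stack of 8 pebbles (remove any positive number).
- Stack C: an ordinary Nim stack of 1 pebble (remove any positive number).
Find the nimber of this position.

Grundy values for stack A (subtraction set {2, 4}):
g(0) = mex{} = 0
g(1) = mex{} = 0
g(2) = mex{0} = 1
g(3) = mex{0} = 1
g(4) = mex{0,1} = 2
g(5) = mex{0,1} = 2
g(6) = mex{1,2} = 0
g(7) = mex{1,2} = 0
So g(7) = 0.
Stack B is a plain Nim stack of size 8, so its Grundy value is 8.
Stack C is a plain Nim stack of size 1, so its Grundy value is 1.
The value of a disjunctive sum is the nim-sum of the parts.
Combined value = 0 ⊕ 8 ⊕ 1 = 9.

9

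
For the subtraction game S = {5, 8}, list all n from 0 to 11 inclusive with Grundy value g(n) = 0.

0, 1, 2, 3, 4

Grundy values for subtraction set {5, 8}:
g(0) = mex{} = 0
g(1) = mex{} = 0
g(2) = mex{} = 0
g(3) = mex{} = 0
g(4) = mex{} = 0
g(5) = mex{0} = 1
g(6) = mex{0} = 1
g(7) = mex{0} = 1
g(8) = mex{0} = 1
g(9) = mex{0} = 1
g(10) = mex{0,1} = 2
g(11) = mex{0,1} = 2
The P-positions (g = 0) in 0..11 are 0, 1, 2, 3, 4.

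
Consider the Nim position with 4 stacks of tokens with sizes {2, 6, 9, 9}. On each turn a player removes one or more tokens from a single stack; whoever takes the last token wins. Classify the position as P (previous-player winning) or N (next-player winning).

N-position

Nim-sum: 2 XOR 6 XOR 9 XOR 9 = 4.
The nim-sum is 4 ≠ 0, so this is an N-position: the player to move can win.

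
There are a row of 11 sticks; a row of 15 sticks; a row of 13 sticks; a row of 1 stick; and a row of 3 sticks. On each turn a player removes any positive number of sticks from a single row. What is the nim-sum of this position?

Write each in binary and XOR column by column:
  1011  (11)
  1111  (15)
  1101  (13)
  0001  (1)
  0011  (3)
  ----
  1011  (11)

11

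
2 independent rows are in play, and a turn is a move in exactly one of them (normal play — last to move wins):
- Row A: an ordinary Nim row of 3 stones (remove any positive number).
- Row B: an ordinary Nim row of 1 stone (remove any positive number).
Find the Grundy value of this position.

Row A is a plain Nim row of size 3, so its Grundy value is 3.
Row B is a plain Nim row of size 1, so its Grundy value is 1.
The value of a disjunctive sum is the nim-sum of the parts.
Combined value = 3 XOR 1 = 2.

2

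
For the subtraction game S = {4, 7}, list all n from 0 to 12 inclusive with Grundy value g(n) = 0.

0, 1, 2, 3, 11, 12

Grundy values for subtraction set {4, 7}:
k:     0  1  2  3  4  5  6  7  8  9 10 11 12
g(k):  0  0  0  0  1  1  1  1  2  2  2  0  0
The P-positions (g = 0) in 0..12 are 0, 1, 2, 3, 11, 12.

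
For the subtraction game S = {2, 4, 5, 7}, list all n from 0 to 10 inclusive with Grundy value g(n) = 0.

0, 1, 9, 10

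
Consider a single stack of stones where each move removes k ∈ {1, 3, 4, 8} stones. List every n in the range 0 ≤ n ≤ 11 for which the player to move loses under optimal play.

0, 2, 7, 9

Build the Grundy sequence with g(k) = mex{g(k−s) : s ∈ {1, 3, 4, 8}, s ≤ k}:
k:     0  1  2  3  4  5  6  7  8  9 10 11
g(k):  0  1  0  1  2  3  2  0  1  0  1  2
The P-positions (g = 0) in 0..11 are 0, 2, 7, 9.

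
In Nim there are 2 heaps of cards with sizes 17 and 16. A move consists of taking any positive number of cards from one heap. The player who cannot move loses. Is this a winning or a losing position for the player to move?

Winning position

Write each in binary and XOR column by column:
  10001  (17)
  10000  (16)
  -----
  00001  (1)
The nim-sum is 1 ≠ 0, so this is an N-position: the player to move can win.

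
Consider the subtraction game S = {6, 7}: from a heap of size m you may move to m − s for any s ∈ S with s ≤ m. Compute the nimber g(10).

1

Compute g(0), g(1), … for moves {6, 7}:
k:     0  1  2  3  4  5  6  7  8  9 10
g(k):  0  0  0  0  0  0  1  1  1  1  1
So g(10) = 1.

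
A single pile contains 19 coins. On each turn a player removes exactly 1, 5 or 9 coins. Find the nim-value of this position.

1

Grundy values for subtraction set {1, 5, 9}:
k:     0  1  2  3  4  5  6  7  8  9 10 11 12 13 14 15 16 17 18 19
g(k):  0  1  0  1  0  1  0  1  0  1  0  1  0  1  0  1  0  1  0  1
So g(19) = 1.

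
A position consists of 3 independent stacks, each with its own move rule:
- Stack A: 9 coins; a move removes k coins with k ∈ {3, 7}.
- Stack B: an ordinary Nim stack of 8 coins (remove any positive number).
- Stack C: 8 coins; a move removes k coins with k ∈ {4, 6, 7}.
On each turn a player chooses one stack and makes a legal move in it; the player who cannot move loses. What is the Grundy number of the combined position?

For stack A, compute g(0), g(1), … with moves {3, 7}:
k:     0  1  2  3  4  5  6  7  8  9
g(k):  0  0  0  1  1  1  0  2  2  1
So g(9) = 1.
Stack B is a plain Nim stack of size 8, so its Grundy value is 8.
Build the Grundy sequence for stack C with g(k) = mex{g(k−s) : s ∈ {4, 6, 7}, s ≤ k}:
k:     0  1  2  3  4  5  6  7  8
g(k):  0  0  0  0  1  1  1  1  2
So g(8) = 2.
By the Sprague-Grundy theorem, the Grundy value of a sum of independent games is the XOR of the component values.
Combined value = 1 ⊕ 8 ⊕ 2 = 11.

11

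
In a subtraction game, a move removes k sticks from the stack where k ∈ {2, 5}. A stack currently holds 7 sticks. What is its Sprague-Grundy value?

0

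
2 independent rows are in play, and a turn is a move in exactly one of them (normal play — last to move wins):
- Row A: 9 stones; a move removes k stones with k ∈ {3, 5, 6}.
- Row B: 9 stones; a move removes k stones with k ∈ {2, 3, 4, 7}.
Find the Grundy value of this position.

4

For row A, compute g(0), g(1), … with moves {3, 5, 6}:
g(0) = mex{} = 0
g(1) = mex{} = 0
g(2) = mex{} = 0
g(3) = mex{0} = 1
g(4) = mex{0} = 1
g(5) = mex{0} = 1
g(6) = mex{0,1} = 2
g(7) = mex{0,1} = 2
g(8) = mex{0,1} = 2
g(9) = mex{1,2} = 0
So g(9) = 0.
For row B, compute g(0), g(1), … with moves {2, 3, 4, 7}:
g(0) = mex{} = 0
g(1) = mex{} = 0
g(2) = mex{0} = 1
g(3) = mex{0} = 1
g(4) = mex{0,1} = 2
g(5) = mex{0,1} = 2
g(6) = mex{1,2} = 0
g(7) = mex{0,1,2} = 3
g(8) = mex{0,2} = 1
g(9) = mex{0,1,2,3} = 4
So g(9) = 4.
The value of a disjunctive sum is the nim-sum of the parts.
Combined value = 0 ⊕ 4 = 4.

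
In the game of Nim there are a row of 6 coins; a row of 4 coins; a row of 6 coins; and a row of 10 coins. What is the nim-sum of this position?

In binary:
  0110  (6)
  0100  (4)
  0110  (6)
  1010  (10)
  ----
  1110  (14)

14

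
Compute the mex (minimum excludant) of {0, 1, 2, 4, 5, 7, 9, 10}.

The values 0, 1, 2 are all present; 3 is the first non-negative integer missing from the set.

3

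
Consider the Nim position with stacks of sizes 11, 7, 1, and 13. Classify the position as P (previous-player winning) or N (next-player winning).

P-position

Nim-sum: 11 XOR 7 XOR 1 XOR 13 = 0.
The nim-sum is 0, so this is a P-position: the player to move is in a losing position under optimal play.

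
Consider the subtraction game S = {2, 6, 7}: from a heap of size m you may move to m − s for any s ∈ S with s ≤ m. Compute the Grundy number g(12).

2

Compute g(0), g(1), … for moves {2, 6, 7}:
g(0) = mex{} = 0
g(1) = mex{} = 0
g(2) = mex{0} = 1
g(3) = mex{0} = 1
g(4) = mex{1} = 0
g(5) = mex{1} = 0
g(6) = mex{0} = 1
g(7) = mex{0} = 1
g(8) = mex{0,1} = 2
g(9) = mex{1} = 0
g(10) = mex{0,1,2} = 3
g(11) = mex{0} = 1
g(12) = mex{0,1,3} = 2
So g(12) = 2.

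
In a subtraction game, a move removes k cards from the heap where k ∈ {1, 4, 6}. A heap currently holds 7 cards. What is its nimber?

0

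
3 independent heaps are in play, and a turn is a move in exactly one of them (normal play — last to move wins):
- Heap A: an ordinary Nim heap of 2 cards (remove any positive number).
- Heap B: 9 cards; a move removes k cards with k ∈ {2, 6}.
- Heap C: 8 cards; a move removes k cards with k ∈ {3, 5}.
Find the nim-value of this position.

2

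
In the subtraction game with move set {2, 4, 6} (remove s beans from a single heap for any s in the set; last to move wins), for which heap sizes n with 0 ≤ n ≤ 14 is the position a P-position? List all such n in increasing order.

Build the Grundy sequence with g(k) = mex{g(k−s) : s ∈ {2, 4, 6}, s ≤ k}:
g(0) = mex{} = 0
g(1) = mex{} = 0
g(2) = mex{0} = 1
g(3) = mex{0} = 1
g(4) = mex{0,1} = 2
g(5) = mex{0,1} = 2
g(6) = mex{0,1,2} = 3
g(7) = mex{0,1,2} = 3
g(8) = mex{1,2,3} = 0
g(9) = mex{1,2,3} = 0
g(10) = mex{0,2,3} = 1
g(11) = mex{0,2,3} = 1
g(12) = mex{0,1,3} = 2
g(13) = mex{0,1,3} = 2
g(14) = mex{0,1,2} = 3
The P-positions (g = 0) in 0..14 are 0, 1, 8, 9.

0, 1, 8, 9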